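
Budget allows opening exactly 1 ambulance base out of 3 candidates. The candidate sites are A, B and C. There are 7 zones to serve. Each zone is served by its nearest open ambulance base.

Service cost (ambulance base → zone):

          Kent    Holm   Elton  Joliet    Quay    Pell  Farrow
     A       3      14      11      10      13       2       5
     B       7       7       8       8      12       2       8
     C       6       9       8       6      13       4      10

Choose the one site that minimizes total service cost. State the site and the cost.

Choose B only; total service cost 52.

With exactly 1 open, each zone uses its cheapest among the chosen.
{B}: Kent→B 7, Holm→B 7, Elton→B 8, Joliet→B 8, Quay→B 12, Pell→B 2, Farrow→B 8. Service cost 52.
{C}: service cost 56
{A}: service cost 58
Among all 3 size-1 choices, {B} is lowest.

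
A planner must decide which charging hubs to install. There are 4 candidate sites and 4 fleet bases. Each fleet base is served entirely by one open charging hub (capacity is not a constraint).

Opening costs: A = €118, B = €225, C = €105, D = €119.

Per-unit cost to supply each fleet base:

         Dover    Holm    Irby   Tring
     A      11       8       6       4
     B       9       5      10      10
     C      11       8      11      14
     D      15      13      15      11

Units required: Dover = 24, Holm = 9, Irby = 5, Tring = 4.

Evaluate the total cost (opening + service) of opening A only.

Each fleet base is assigned to its cheapest site among the open ones.
{A}: Dover→A 11·24=264, Holm→A 8·9=72, Irby→A 6·5=30, Tring→A 4·4=16. Service 382; fixed 118; total 500.

Total cost: 500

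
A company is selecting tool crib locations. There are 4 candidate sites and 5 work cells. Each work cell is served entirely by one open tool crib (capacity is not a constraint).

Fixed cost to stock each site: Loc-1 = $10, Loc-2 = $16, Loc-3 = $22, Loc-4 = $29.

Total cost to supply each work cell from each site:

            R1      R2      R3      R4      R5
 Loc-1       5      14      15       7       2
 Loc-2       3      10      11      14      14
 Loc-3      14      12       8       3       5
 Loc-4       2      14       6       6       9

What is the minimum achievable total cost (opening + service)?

For any fixed open set, each work cell goes to its cheapest open site; total = fixed + service.
{Loc-1}: R1→Loc-1 5, R2→Loc-1 14, R3→Loc-1 15, R4→Loc-1 7, R5→Loc-1 2. Service 43; fixed 10; total 53.
{Loc-1, Loc-2}: R1→Loc-2 3, R2→Loc-2 10, R3→Loc-2 11, R4→Loc-1 7, R5→Loc-1 2. Service 33; fixed 26; total 59.
{Loc-1, Loc-3}: service 30 + fixed 32 = 62
{Loc-1, Loc-2, Loc-3, Loc-4}: service 23 + fixed 77 = 100
(All 15 nonempty subsets were checked; Loc-1 only is lowest.)

Minimum total cost: 53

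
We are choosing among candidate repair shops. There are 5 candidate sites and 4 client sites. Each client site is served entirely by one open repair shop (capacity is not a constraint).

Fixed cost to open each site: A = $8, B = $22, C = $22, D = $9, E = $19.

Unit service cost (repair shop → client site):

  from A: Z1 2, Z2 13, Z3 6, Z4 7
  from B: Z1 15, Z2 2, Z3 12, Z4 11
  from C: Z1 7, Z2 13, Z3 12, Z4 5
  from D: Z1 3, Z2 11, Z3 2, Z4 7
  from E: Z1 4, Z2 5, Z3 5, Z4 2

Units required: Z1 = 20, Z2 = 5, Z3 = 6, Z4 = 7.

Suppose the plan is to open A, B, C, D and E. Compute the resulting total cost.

Total cost: 156

Each client site is assigned to its cheapest site among the open ones.
{A, B, C, D, E}: Z1→A 2·20=40, Z2→B 2·5=10, Z3→D 2·6=12, Z4→E 2·7=14. Service 76; fixed 80; total 156.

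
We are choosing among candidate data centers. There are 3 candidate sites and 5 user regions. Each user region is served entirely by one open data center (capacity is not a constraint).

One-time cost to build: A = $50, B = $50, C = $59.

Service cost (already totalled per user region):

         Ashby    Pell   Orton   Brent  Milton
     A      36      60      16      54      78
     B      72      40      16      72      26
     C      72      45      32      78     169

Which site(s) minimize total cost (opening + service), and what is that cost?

Open A and B; minimum total cost 272.

For any fixed open set, each user region goes to its cheapest open site; total = fixed + service.
{A, B}: Ashby→A 36, Pell→B 40, Orton→A 16, Brent→A 54, Milton→B 26. Service 172; fixed 100; total 272.
{B}: service 226 + fixed 50 = 276
{A}: service 244 + fixed 50 = 294
{A, B, C}: service 172 + fixed 159 = 331
No other subset beats 272.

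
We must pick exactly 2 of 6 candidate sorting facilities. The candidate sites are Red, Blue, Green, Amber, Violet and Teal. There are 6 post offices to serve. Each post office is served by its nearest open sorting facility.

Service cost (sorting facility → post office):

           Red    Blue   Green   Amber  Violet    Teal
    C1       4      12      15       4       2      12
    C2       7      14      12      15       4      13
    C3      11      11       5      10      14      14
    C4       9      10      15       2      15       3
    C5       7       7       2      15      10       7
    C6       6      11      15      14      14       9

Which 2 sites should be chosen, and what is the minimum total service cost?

With exactly 2 open, each post office uses its cheapest among the chosen.
{Red, Green}: C1→Red 4, C2→Red 7, C3→Green 5, C4→Red 9, C5→Green 2, C6→Red 6. Service cost 33.
{Red, Amber}: service cost 36
{Red, Teal}: service cost 38
Among all 15 size-2 choices, {Red, Green} is lowest.

Choose Red and Green; total service cost 33.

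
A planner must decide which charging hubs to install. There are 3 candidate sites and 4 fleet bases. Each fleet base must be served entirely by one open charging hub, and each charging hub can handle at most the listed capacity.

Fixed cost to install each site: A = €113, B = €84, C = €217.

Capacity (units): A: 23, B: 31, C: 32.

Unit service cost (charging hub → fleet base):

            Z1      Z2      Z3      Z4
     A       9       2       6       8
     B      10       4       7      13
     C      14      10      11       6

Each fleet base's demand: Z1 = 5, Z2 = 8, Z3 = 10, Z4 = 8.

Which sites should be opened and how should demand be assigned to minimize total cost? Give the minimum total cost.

Minimum total cost: 340

Open {B}: Z1→B 10·5=50, Z2→B 4·8=32, Z3→B 7·10=70, Z4→B 13·8=104.
Loads: B carries 31/31. Service 256; fixed 84; total 340.
Next best feasible plan costs 392.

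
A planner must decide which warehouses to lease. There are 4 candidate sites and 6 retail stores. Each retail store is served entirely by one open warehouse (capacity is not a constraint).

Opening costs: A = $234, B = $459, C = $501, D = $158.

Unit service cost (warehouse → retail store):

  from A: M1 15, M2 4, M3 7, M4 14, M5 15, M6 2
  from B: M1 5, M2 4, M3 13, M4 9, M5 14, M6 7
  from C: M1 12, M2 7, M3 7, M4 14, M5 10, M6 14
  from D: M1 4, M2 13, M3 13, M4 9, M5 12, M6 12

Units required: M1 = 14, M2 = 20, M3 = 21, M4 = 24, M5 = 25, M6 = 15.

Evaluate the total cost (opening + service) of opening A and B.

Total cost: 1586

Each retail store is assigned to its cheapest site among the open ones.
{A, B}: M1→B 5·14=70, M2→A 4·20=80, M3→A 7·21=147, M4→B 9·24=216, M5→B 14·25=350, M6→A 2·15=30. Service 893; fixed 693; total 1586.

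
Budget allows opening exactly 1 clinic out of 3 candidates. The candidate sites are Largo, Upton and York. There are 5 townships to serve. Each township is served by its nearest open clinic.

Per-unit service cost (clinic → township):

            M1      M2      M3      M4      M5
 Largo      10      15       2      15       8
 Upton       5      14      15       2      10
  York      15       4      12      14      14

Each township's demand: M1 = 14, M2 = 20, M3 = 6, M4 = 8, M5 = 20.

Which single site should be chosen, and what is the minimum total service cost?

Choose Upton only; total service cost 656.

With exactly 1 open, each township uses its cheapest among the chosen.
{Upton}: M1→Upton 5·14=70, M2→Upton 14·20=280, M3→Upton 15·6=90, M4→Upton 2·8=16, M5→Upton 10·20=200. Service cost 656.
{Largo}: service cost 732
{York}: service cost 754
Among all 3 size-1 choices, {Upton} is lowest.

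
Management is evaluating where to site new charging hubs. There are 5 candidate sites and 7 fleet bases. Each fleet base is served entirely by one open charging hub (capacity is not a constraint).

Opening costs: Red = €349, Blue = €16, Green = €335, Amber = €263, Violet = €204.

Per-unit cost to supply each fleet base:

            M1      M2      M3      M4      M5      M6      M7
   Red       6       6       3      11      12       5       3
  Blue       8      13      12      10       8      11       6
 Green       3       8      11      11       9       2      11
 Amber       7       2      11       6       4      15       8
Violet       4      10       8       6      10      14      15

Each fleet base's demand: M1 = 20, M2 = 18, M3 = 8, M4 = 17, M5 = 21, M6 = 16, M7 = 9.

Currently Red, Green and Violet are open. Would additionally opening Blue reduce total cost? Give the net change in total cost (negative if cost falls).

Current service cost with {Red, Green, Violet}: 542.
Adding Blue: each fleet base re-picks its cheapest; new service cost 521, saving 21.
Extra fixed cost: 16. Net change = 16 − 21 = -5.
(Totals: 1430 → 1425.)

Yes — net change −5 (cost falls by 5).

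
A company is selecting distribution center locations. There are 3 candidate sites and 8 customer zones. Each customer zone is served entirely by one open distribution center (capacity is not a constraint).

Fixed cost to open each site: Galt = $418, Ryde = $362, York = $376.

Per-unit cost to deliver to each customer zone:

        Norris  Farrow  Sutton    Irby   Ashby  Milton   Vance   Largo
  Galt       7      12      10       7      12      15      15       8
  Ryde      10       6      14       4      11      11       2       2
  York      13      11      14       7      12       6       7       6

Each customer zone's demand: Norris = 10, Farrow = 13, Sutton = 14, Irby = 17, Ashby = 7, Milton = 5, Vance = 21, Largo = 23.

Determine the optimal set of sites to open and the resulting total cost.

For any fixed open set, each customer zone goes to its cheapest open site; total = fixed + service.
{Ryde}: Norris→Ryde 10·10=100, Farrow→Ryde 6·13=78, Sutton→Ryde 14·14=196, Irby→Ryde 4·17=68, Ashby→Ryde 11·7=77, Milton→Ryde 11·5=55, Vance→Ryde 2·21=42, Largo→Ryde 2·23=46. Service 662; fixed 362; total 1024.
{Galt, Ryde}: service 576 + fixed 780 = 1356
{York}: service 987 + fixed 376 = 1363
{Galt, Ryde, York}: Norris→Galt 7·10=70, Farrow→Ryde 6·13=78, Sutton→Galt 10·14=140, Irby→Ryde 4·17=68, Ashby→Ryde 11·7=77, Milton→York 6·5=30, Vance→Ryde 2·21=42, Largo→Ryde 2·23=46. Service 551; fixed 1156; total 1707.
(All 7 nonempty subsets were checked; Ryde only is lowest.)

Open Ryde only; minimum total cost 1024.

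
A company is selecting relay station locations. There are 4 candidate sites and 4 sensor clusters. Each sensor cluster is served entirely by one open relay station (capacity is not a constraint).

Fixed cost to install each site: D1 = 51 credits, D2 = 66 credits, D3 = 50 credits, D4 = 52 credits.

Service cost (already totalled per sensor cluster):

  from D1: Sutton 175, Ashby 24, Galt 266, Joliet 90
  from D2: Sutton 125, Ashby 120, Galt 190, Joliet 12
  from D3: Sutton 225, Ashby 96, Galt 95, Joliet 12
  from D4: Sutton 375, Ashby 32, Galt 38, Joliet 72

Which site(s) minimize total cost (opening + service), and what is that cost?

For any fixed open set, each sensor cluster goes to its cheapest open site; total = fixed + service.
{D2, D4}: Sutton→D2 125, Ashby→D4 32, Galt→D4 38, Joliet→D2 12. Service 207; fixed 118; total 325.
{D1, D2, D4}: Sutton→D2 125, Ashby→D1 24, Galt→D4 38, Joliet→D2 12. Service 199; fixed 169; total 368.
{D2, D3, D4}: Sutton→D2 125, Ashby→D4 32, Galt→D4 38, Joliet→D2 12. Service 207; fixed 168; total 375.
{D1, D2, D3, D4}: service 199 + fixed 219 = 418
No other subset beats 325.

Open D2 and D4; minimum total cost 325.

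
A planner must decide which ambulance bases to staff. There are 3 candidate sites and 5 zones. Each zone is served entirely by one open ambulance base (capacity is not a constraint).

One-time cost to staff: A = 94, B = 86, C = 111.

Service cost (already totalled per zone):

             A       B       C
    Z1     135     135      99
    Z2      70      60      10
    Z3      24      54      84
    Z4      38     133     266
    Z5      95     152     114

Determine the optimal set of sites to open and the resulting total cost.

For any fixed open set, each zone goes to its cheapest open site; total = fixed + service.
{A}: Z1→A 135, Z2→A 70, Z3→A 24, Z4→A 38, Z5→A 95. Service 362; fixed 94; total 456.
{A, C}: Z1→C 99, Z2→C 10, Z3→A 24, Z4→A 38, Z5→A 95. Service 266; fixed 205; total 471.
{A, B}: Z1→A 135, Z2→B 60, Z3→A 24, Z4→A 38, Z5→A 95. Service 352; fixed 180; total 532.
{A, B, C}: service 266 + fixed 291 = 557
No other subset beats 456.

Open A only; minimum total cost 456.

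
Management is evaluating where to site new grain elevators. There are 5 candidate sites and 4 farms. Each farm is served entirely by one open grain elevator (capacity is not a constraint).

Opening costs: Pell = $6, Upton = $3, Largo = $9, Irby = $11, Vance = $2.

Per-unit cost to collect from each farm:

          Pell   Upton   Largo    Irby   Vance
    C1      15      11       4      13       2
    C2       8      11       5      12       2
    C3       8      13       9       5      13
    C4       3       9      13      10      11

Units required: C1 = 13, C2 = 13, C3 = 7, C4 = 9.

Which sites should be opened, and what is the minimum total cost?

Open Pell, Irby and Vance; minimum total cost 133.

For any fixed open set, each farm goes to its cheapest open site; total = fixed + service.
{Pell, Irby, Vance}: C1→Vance 2·13=26, C2→Vance 2·13=26, C3→Irby 5·7=35, C4→Pell 3·9=27. Service 114; fixed 19; total 133.
{Pell, Upton, Irby, Vance}: C1→Vance 2·13=26, C2→Vance 2·13=26, C3→Irby 5·7=35, C4→Pell 3·9=27. Service 114; fixed 22; total 136.
{Pell, Largo, Irby, Vance}: service 114 + fixed 28 = 142
{Pell, Upton, Largo, Irby, Vance}: service 114 + fixed 31 = 145
No other subset beats 133.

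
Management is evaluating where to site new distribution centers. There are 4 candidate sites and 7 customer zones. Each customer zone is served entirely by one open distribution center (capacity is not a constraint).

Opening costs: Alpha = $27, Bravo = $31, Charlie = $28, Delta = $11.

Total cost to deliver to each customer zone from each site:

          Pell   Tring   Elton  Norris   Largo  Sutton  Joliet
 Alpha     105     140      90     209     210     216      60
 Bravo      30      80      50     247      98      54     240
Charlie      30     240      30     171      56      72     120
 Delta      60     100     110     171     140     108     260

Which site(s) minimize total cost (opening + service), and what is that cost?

Open Alpha, Bravo and Charlie; minimum total cost 567.

For any fixed open set, each customer zone goes to its cheapest open site; total = fixed + service.
{Alpha, Bravo, Charlie}: Pell→Bravo 30, Tring→Bravo 80, Elton→Charlie 30, Norris→Charlie 171, Largo→Charlie 56, Sutton→Bravo 54, Joliet→Alpha 60. Service 481; fixed 86; total 567.
{Alpha, Bravo, Charlie, Delta}: service 481 + fixed 97 = 578
{Alpha, Charlie, Delta}: Pell→Charlie 30, Tring→Delta 100, Elton→Charlie 30, Norris→Charlie 171, Largo→Charlie 56, Sutton→Charlie 72, Joliet→Alpha 60. Service 519; fixed 66; total 585.
{Delta}: Pell→Delta 60, Tring→Delta 100, Elton→Delta 110, Norris→Delta 171, Largo→Delta 140, Sutton→Delta 108, Joliet→Delta 260. Service 949; fixed 11; total 960.
No other subset beats 567.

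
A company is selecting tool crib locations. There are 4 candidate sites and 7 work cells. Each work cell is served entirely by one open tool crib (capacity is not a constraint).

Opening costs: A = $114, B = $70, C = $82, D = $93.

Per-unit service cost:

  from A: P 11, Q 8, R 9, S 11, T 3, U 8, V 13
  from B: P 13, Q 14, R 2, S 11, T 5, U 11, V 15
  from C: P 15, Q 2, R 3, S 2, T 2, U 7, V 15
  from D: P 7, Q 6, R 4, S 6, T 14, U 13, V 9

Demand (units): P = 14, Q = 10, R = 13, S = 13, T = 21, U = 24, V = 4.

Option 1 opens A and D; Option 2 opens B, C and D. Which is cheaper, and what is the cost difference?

Option 1: {A, D}: P→D 7·14=98, Q→D 6·10=60, R→D 4·13=52, S→D 6·13=78, T→A 3·21=63, U→A 8·24=192, V→D 9·4=36. Service 579; fixed 207; total 786.
Option 2: {B, C, D}: P→D 7·14=98, Q→C 2·10=20, R→B 2·13=26, S→C 2·13=26, T→C 2·21=42, U→C 7·24=168, V→D 9·4=36. Service 416; fixed 245; total 661.
Difference: |786 − 661| = 125.

Option 2 is cheaper by 125.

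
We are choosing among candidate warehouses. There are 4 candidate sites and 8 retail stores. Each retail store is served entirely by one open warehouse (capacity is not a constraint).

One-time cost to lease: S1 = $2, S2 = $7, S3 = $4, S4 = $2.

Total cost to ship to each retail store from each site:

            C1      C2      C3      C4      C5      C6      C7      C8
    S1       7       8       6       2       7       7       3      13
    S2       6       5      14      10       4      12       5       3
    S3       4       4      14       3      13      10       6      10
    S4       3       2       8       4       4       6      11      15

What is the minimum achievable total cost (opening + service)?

For any fixed open set, each retail store goes to its cheapest open site; total = fixed + service.
{S1, S2, S4}: C1→S4 3, C2→S4 2, C3→S1 6, C4→S1 2, C5→S2 4, C6→S4 6, C7→S1 3, C8→S2 3. Service 29; fixed 11; total 40.
{S1, S4}: C1→S4 3, C2→S4 2, C3→S1 6, C4→S1 2, C5→S4 4, C6→S4 6, C7→S1 3, C8→S1 13. Service 39; fixed 4; total 43.
{S1, S2, S3, S4}: service 29 + fixed 15 = 44
{S1}: service 53 + fixed 2 = 55
No other subset beats 40.

Minimum total cost: 40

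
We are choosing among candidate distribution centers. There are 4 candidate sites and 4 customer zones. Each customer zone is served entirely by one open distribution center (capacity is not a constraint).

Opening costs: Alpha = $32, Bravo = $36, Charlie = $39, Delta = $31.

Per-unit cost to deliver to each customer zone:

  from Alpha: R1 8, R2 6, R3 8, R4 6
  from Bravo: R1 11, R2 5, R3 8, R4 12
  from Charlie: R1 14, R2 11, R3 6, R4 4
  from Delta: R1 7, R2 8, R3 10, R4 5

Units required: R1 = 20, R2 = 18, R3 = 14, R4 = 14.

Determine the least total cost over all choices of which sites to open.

Minimum total cost: 476

For any fixed open set, each customer zone goes to its cheapest open site; total = fixed + service.
{Bravo, Charlie, Delta}: R1→Delta 7·20=140, R2→Bravo 5·18=90, R3→Charlie 6·14=84, R4→Charlie 4·14=56. Service 370; fixed 106; total 476.
{Alpha, Charlie}: R1→Alpha 8·20=160, R2→Alpha 6·18=108, R3→Charlie 6·14=84, R4→Charlie 4·14=56. Service 408; fixed 71; total 479.
{Bravo, Delta}: service 412 + fixed 67 = 479
{Alpha, Bravo, Charlie, Delta}: R1→Delta 7·20=140, R2→Bravo 5·18=90, R3→Charlie 6·14=84, R4→Charlie 4·14=56. Service 370; fixed 138; total 508.
No other subset beats 476.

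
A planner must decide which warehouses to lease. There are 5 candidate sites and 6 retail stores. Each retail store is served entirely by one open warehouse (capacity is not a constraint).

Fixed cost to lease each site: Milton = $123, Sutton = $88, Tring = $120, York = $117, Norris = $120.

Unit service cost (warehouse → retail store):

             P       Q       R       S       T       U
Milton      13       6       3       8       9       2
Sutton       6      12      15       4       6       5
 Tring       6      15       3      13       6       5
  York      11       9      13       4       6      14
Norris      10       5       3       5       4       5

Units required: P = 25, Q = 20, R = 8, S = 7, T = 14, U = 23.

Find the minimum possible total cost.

Minimum total cost: 663

For any fixed open set, each retail store goes to its cheapest open site; total = fixed + service.
{Milton, Sutton}: P→Sutton 6·25=150, Q→Milton 6·20=120, R→Milton 3·8=24, S→Sutton 4·7=28, T→Sutton 6·14=84, U→Milton 2·23=46. Service 452; fixed 211; total 663.
{Sutton, Norris}: P→Sutton 6·25=150, Q→Norris 5·20=100, R→Norris 3·8=24, S→Sutton 4·7=28, T→Norris 4·14=56, U→Sutton 5·23=115. Service 473; fixed 208; total 681.
{Norris}: P→Norris 10·25=250, Q→Norris 5·20=100, R→Norris 3·8=24, S→Norris 5·7=35, T→Norris 4·14=56, U→Norris 5·23=115. Service 580; fixed 120; total 700.
{Milton, Sutton, Tring, York, Norris}: service 404 + fixed 568 = 972
No other subset beats 663.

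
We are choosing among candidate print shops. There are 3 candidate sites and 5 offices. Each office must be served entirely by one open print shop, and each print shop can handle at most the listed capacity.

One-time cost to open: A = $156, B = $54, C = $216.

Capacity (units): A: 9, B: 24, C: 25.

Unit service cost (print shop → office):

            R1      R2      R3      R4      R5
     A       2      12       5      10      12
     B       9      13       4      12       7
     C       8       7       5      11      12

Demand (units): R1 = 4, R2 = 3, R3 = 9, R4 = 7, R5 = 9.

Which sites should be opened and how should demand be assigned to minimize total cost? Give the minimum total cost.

Open {A, B}: R1→B 9·4=36, R2→B 13·3=39, R3→A 5·9=45, R4→B 12·7=84, R5→B 7·9=63.
Loads: A carries 9/9, B carries 23/24. Service 267; fixed 210; total 477.
Next best feasible plan costs 499.

Minimum total cost: 477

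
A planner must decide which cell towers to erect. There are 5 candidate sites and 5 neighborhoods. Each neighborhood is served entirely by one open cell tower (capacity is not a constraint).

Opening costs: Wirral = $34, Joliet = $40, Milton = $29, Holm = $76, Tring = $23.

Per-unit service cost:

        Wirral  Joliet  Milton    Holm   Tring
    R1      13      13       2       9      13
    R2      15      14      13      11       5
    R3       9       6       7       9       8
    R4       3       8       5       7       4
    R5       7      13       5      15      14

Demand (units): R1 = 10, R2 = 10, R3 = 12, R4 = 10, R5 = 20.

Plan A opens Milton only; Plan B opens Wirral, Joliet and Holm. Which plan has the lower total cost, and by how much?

Plan A: {Milton}: R1→Milton 2·10=20, R2→Milton 13·10=130, R3→Milton 7·12=84, R4→Milton 5·10=50, R5→Milton 5·20=100. Service 384; fixed 29; total 413.
Plan B: {Wirral, Joliet, Holm}: R1→Holm 9·10=90, R2→Holm 11·10=110, R3→Joliet 6·12=72, R4→Wirral 3·10=30, R5→Wirral 7·20=140. Service 442; fixed 150; total 592.
Difference: |413 − 592| = 179.

Plan A is cheaper by 179.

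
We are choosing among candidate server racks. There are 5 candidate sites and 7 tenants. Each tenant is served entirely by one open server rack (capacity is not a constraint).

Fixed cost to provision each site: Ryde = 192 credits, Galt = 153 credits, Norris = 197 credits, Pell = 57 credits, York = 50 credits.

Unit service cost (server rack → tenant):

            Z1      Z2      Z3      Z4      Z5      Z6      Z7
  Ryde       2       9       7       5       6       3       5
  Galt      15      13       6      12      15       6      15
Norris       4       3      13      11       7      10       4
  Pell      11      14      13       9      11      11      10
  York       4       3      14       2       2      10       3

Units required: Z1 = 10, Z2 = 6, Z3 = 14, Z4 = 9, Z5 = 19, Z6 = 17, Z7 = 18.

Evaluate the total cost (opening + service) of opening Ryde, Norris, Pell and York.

Each tenant is assigned to its cheapest site among the open ones.
{Ryde, Norris, Pell, York}: Z1→Ryde 2·10=20, Z2→Norris 3·6=18, Z3→Ryde 7·14=98, Z4→York 2·9=18, Z5→York 2·19=38, Z6→Ryde 3·17=51, Z7→York 3·18=54. Service 297; fixed 496; total 793.

Total cost: 793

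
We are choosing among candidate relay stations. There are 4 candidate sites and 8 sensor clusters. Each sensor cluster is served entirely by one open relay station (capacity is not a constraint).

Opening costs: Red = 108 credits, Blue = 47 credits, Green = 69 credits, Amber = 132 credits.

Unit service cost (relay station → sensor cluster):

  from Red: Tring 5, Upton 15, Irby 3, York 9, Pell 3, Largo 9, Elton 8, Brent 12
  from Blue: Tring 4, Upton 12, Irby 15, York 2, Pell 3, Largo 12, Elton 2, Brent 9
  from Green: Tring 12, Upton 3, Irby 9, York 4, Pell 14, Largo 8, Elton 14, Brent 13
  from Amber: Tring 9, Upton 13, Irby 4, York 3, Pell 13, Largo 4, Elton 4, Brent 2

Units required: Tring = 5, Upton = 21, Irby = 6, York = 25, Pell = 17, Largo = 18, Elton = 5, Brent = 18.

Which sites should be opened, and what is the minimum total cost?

For any fixed open set, each sensor cluster goes to its cheapest open site; total = fixed + service.
{Blue, Green, Amber}: Tring→Blue 4·5=20, Upton→Green 3·21=63, Irby→Amber 4·6=24, York→Blue 2·25=50, Pell→Blue 3·17=51, Largo→Amber 4·18=72, Elton→Blue 2·5=10, Brent→Amber 2·18=36. Service 326; fixed 248; total 574.
{Red, Green, Amber}: service 360 + fixed 309 = 669
{Blue, Green}: service 554 + fixed 116 = 670
{Red, Blue, Green, Amber}: service 320 + fixed 356 = 676
No other subset beats 574.

Open Blue, Green and Amber; minimum total cost 574.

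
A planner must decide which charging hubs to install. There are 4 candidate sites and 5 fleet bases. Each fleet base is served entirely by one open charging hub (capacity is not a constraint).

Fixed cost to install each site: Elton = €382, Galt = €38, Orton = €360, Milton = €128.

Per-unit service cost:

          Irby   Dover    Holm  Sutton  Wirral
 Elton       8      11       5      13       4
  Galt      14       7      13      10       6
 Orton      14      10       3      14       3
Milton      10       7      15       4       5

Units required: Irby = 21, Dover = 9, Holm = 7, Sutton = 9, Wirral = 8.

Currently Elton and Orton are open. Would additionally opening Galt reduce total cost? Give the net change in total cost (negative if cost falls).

Yes — net change −16 (cost falls by 16).

Current service cost with {Elton, Orton}: 420.
Adding Galt: each fleet base re-picks its cheapest; new service cost 366, saving 54.
Extra fixed cost: 38. Net change = 38 − 54 = -16.
(Totals: 1162 → 1146.)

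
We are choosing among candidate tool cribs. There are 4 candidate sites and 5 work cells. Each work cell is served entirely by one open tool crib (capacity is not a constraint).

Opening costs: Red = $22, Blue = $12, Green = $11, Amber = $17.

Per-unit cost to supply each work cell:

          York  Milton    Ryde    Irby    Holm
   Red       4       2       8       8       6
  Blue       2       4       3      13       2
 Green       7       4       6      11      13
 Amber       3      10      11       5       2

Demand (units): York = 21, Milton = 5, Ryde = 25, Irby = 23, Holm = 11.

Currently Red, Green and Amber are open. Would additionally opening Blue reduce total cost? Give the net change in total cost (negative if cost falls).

Yes — net change −84 (cost falls by 84).

Current service cost with {Red, Green, Amber}: 360.
Adding Blue: each work cell re-picks its cheapest; new service cost 264, saving 96.
Extra fixed cost: 12. Net change = 12 − 96 = -84.
(Totals: 410 → 326.)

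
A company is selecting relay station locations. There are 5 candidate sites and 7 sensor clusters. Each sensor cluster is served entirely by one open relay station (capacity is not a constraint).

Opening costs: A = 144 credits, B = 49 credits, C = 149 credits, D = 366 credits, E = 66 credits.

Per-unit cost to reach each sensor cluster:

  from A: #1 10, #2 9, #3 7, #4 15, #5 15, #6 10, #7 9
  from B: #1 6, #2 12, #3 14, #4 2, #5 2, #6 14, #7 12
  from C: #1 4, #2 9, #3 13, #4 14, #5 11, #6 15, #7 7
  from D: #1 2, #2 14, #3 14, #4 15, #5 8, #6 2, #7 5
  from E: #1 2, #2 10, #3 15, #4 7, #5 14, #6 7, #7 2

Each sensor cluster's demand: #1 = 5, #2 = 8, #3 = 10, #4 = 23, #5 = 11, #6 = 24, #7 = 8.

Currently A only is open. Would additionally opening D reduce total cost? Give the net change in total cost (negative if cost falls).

No — net change +25 (cost rises by 25).

Current service cost with {A}: 1014.
Adding D: each sensor cluster re-picks its cheapest; new service cost 673, saving 341.
Extra fixed cost: 366. Net change = 366 − 341 = 25.
(Totals: 1158 → 1183.)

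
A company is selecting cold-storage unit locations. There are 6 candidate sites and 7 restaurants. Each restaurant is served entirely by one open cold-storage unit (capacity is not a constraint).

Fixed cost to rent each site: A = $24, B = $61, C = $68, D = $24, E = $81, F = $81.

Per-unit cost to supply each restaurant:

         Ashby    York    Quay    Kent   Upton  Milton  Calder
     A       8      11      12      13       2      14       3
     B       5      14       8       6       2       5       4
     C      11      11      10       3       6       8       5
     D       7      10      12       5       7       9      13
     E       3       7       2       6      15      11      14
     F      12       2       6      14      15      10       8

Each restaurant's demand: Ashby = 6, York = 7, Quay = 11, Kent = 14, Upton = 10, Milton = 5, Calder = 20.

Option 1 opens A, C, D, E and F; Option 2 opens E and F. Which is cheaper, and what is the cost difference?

Option 1 is cheaper by 166.

Option 1: {A, C, D, E, F}: Ashby→E 3·6=18, York→F 2·7=14, Quay→E 2·11=22, Kent→C 3·14=42, Upton→A 2·10=20, Milton→C 8·5=40, Calder→A 3·20=60. Service 216; fixed 278; total 494.
Option 2: {E, F}: Ashby→E 3·6=18, York→F 2·7=14, Quay→E 2·11=22, Kent→E 6·14=84, Upton→E 15·10=150, Milton→F 10·5=50, Calder→F 8·20=160. Service 498; fixed 162; total 660.
Difference: |494 − 660| = 166.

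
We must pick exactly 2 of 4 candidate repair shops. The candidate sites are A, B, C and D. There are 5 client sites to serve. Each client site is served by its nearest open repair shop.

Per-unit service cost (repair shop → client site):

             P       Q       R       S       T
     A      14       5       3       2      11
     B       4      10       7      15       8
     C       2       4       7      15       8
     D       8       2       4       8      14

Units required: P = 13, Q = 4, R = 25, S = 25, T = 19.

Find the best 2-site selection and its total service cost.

Choose A and C; total service cost 319.

With exactly 2 open, each client site uses its cheapest among the chosen.
{A, C}: P→C 2·13=26, Q→C 4·4=16, R→A 3·25=75, S→A 2·25=50, T→C 8·19=152. Service cost 319.
{A, B}: service cost 349
{A, D}: service cost 446
Among all 6 size-2 choices, {A, C} is lowest.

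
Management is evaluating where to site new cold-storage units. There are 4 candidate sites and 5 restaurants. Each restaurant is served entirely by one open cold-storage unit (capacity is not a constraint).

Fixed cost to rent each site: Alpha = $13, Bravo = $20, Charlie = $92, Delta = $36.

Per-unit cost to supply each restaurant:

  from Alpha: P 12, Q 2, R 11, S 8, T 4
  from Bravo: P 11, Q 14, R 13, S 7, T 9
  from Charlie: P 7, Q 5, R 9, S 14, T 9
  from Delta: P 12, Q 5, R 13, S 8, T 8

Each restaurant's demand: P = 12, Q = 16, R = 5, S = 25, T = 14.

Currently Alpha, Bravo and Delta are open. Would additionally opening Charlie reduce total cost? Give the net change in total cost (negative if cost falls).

No — net change +34 (cost rises by 34).

Current service cost with {Alpha, Bravo, Delta}: 450.
Adding Charlie: each restaurant re-picks its cheapest; new service cost 392, saving 58.
Extra fixed cost: 92. Net change = 92 − 58 = 34.
(Totals: 519 → 553.)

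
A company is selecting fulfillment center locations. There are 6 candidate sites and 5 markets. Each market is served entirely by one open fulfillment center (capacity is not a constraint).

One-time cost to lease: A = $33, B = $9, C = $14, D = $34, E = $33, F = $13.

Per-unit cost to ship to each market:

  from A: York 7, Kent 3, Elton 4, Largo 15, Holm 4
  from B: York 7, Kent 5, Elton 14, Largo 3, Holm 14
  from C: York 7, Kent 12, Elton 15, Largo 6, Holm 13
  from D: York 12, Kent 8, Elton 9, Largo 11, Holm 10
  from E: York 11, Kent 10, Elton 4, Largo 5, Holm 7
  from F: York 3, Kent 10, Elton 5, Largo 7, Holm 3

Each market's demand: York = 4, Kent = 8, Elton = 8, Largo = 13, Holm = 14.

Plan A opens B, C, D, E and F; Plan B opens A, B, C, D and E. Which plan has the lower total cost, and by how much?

Plan A is cheaper by 34.

Plan A: {B, C, D, E, F}: York→F 3·4=12, Kent→B 5·8=40, Elton→E 4·8=32, Largo→B 3·13=39, Holm→F 3·14=42. Service 165; fixed 103; total 268.
Plan B: {A, B, C, D, E}: York→A 7·4=28, Kent→A 3·8=24, Elton→A 4·8=32, Largo→B 3·13=39, Holm→A 4·14=56. Service 179; fixed 123; total 302.
Difference: |268 − 302| = 34.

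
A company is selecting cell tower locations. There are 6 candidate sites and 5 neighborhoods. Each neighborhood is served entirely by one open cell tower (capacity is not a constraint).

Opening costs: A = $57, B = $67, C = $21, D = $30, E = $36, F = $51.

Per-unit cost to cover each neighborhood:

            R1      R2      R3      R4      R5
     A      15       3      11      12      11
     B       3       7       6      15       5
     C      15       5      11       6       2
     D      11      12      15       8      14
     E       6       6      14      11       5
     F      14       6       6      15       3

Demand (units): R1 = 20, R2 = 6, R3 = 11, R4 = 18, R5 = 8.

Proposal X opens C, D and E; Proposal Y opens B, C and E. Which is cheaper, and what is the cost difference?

Proposal X: {C, D, E}: R1→E 6·20=120, R2→C 5·6=30, R3→C 11·11=121, R4→C 6·18=108, R5→C 2·8=16. Service 395; fixed 87; total 482.
Proposal Y: {B, C, E}: R1→B 3·20=60, R2→C 5·6=30, R3→B 6·11=66, R4→C 6·18=108, R5→C 2·8=16. Service 280; fixed 124; total 404.
Difference: |482 − 404| = 78.

Proposal Y is cheaper by 78.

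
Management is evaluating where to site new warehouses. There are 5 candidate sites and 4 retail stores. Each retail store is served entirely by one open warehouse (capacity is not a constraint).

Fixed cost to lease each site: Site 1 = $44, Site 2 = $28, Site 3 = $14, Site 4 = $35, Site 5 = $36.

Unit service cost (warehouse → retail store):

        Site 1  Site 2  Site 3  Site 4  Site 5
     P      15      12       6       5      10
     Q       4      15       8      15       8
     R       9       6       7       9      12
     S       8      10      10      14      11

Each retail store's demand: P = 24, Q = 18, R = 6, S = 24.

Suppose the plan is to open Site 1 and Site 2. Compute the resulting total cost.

Each retail store is assigned to its cheapest site among the open ones.
{Site 1, Site 2}: P→Site 2 12·24=288, Q→Site 1 4·18=72, R→Site 2 6·6=36, S→Site 1 8·24=192. Service 588; fixed 72; total 660.

Total cost: 660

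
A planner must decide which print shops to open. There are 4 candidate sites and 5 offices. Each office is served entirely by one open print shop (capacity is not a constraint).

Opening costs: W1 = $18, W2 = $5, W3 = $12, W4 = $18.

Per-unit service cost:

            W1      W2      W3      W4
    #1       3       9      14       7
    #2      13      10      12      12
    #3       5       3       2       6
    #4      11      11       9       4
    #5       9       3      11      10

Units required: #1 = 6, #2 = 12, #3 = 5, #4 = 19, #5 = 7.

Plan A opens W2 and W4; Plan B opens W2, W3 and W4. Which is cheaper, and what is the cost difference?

Plan A: {W2, W4}: #1→W4 7·6=42, #2→W2 10·12=120, #3→W2 3·5=15, #4→W4 4·19=76, #5→W2 3·7=21. Service 274; fixed 23; total 297.
Plan B: {W2, W3, W4}: #1→W4 7·6=42, #2→W2 10·12=120, #3→W3 2·5=10, #4→W4 4·19=76, #5→W2 3·7=21. Service 269; fixed 35; total 304.
Difference: |297 − 304| = 7.

Plan A is cheaper by 7.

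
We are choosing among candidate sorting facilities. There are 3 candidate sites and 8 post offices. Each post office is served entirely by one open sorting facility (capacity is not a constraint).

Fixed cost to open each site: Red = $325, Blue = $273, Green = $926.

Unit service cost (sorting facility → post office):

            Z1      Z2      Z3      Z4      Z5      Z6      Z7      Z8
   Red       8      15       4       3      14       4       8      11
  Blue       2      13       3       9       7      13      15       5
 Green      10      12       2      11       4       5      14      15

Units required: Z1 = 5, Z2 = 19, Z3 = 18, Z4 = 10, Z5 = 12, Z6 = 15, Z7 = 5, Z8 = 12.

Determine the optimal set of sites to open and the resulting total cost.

Open Blue only; minimum total cost 1088.

For any fixed open set, each post office goes to its cheapest open site; total = fixed + service.
{Blue}: Z1→Blue 2·5=10, Z2→Blue 13·19=247, Z3→Blue 3·18=54, Z4→Blue 9·10=90, Z5→Blue 7·12=84, Z6→Blue 13·15=195, Z7→Blue 15·5=75, Z8→Blue 5·12=60. Service 815; fixed 273; total 1088.
{Red}: Z1→Red 8·5=40, Z2→Red 15·19=285, Z3→Red 4·18=72, Z4→Red 3·10=30, Z5→Red 14·12=168, Z6→Red 4·15=60, Z7→Red 8·5=40, Z8→Red 11·12=132. Service 827; fixed 325; total 1152.
{Red, Blue}: Z1→Blue 2·5=10, Z2→Blue 13·19=247, Z3→Blue 3·18=54, Z4→Red 3·10=30, Z5→Blue 7·12=84, Z6→Red 4·15=60, Z7→Red 8·5=40, Z8→Blue 5·12=60. Service 585; fixed 598; total 1183.
{Red, Blue, Green}: Z1→Blue 2·5=10, Z2→Green 12·19=228, Z3→Green 2·18=36, Z4→Red 3·10=30, Z5→Green 4·12=48, Z6→Red 4·15=60, Z7→Red 8·5=40, Z8→Blue 5·12=60. Service 512; fixed 1524; total 2036.
No other subset beats 1088.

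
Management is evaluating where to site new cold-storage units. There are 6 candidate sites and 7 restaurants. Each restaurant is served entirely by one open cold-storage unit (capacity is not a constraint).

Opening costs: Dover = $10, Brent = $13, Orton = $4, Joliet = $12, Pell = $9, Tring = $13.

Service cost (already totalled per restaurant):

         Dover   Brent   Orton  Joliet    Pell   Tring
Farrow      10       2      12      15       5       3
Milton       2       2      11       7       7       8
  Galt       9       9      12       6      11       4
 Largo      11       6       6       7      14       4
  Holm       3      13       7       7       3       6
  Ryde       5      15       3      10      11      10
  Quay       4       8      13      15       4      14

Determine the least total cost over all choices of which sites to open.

For any fixed open set, each restaurant goes to its cheapest open site; total = fixed + service.
{Dover, Tring}: Farrow→Tring 3, Milton→Dover 2, Galt→Tring 4, Largo→Tring 4, Holm→Dover 3, Ryde→Dover 5, Quay→Dover 4. Service 25; fixed 23; total 48.
{Dover, Orton, Tring}: service 23 + fixed 27 = 50
{Dover, Orton}: Farrow→Dover 10, Milton→Dover 2, Galt→Dover 9, Largo→Orton 6, Holm→Dover 3, Ryde→Orton 3, Quay→Dover 4. Service 37; fixed 14; total 51.
{Dover, Brent, Orton, Joliet, Pell, Tring}: service 22 + fixed 61 = 83
No other subset beats 48.

Minimum total cost: 48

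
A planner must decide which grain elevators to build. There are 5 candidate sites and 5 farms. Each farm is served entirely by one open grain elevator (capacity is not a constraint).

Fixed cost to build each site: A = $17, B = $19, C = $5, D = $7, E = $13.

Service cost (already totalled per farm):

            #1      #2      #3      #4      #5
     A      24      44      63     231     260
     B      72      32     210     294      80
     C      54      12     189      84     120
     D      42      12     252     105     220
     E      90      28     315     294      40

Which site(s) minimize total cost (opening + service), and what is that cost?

For any fixed open set, each farm goes to its cheapest open site; total = fixed + service.
{A, C, E}: #1→A 24, #2→C 12, #3→A 63, #4→C 84, #5→E 40. Service 223; fixed 35; total 258.
{A, C, D, E}: service 223 + fixed 42 = 265
{A, B, C, E}: service 223 + fixed 54 = 277
{A, B, C, D, E}: service 223 + fixed 61 = 284
No other subset beats 258.

Open A, C and E; minimum total cost 258.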